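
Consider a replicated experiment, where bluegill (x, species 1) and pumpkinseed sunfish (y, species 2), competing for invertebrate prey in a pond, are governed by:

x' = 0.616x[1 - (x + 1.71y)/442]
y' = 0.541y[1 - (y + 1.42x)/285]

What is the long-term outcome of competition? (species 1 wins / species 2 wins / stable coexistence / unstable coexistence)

unstable coexistence (outcome depends on initial conditions)

Compare the nullcline intercepts: K1/α12 = 442/1.71 = 258 < K2 = 285; K2/α21 = 285/1.42 = 201 < K1 = 442.
Since both are reversed, neither can invade when rare; the interior point is a saddle.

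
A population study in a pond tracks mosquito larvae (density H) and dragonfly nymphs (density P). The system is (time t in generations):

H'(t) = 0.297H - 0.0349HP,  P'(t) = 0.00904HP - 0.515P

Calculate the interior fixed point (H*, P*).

Set dP/dt = 0 with P > 0: 0.00904H - 0.515 = 0, so H* = 0.515/0.00904 = 57.
Set dH/dt = 0 with H > 0: 0.297 - 0.0349P = 0, so P* = 0.297/0.0349 = 8.51.

H* ≈ 57, P* ≈ 8.51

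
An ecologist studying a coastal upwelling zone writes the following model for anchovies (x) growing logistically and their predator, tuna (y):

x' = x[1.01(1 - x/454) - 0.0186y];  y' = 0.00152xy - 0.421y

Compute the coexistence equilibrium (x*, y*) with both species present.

From dy/dt = 0 with y > 0: 0.00152x* = 0.421, so x* = 277.
Substitute into dx/dt = 0: 1.01(1 - 277/454) = 0.0186y*.
The bracket is 0.39, giving y* = 0.394/0.0186 = 21.2.

x* ≈ 277, y* ≈ 21.2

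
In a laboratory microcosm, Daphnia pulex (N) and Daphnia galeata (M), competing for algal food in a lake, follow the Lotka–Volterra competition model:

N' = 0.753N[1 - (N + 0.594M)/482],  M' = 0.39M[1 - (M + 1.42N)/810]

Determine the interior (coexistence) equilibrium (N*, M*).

N* ≈ 5.49, M* ≈ 802

Setting both brackets to zero gives the nullclines N + 0.594M = 482 and 1.42N + M = 810.
Substituting M = 810 - 1.42N into the first: N(1 - 0.594·1.42) = 482 - 0.594·810.
So N* = 0.86/0.157 = 5.49, and then M* = 810 - 1.42·5.49 = 802.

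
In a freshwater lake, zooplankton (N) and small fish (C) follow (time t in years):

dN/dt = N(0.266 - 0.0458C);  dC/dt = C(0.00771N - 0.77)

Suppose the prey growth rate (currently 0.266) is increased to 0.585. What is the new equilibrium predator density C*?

C* ≈ 12.8

At the interior fixed point, setting dN/dt = 0 with N > 0 fixes C* = (prey growth rate)/(NC coefficient) — independent of the other coefficients.
With the change, C* = 0.585/0.0458 = 12.8; it rises from 5.81.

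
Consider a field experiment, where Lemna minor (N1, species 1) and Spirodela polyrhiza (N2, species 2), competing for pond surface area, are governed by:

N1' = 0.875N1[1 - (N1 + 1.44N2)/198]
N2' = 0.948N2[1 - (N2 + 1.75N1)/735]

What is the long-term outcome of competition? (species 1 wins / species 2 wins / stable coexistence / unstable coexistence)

Compare the nullcline intercepts: K1/α12 = 198/1.44 = 138 < K2 = 735; K2/α21 = 735/1.75 = 420 > K1 = 198.
Since the inequalities point opposite ways, species 2 can invade but species 1 cannot.

species 2 excludes species 1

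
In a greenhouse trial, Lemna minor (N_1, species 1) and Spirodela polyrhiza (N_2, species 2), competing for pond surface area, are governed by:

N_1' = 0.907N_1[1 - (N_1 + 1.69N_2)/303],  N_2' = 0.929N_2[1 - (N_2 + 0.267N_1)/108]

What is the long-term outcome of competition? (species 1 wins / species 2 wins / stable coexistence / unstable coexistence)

Compare the nullcline intercepts: K1/α12 = 303/1.69 = 179 > K2 = 108; K2/α21 = 108/0.267 = 404 > K1 = 303.
Since both inequalities hold, each species can invade when rare, so the interior equilibrium is stable.

stable coexistence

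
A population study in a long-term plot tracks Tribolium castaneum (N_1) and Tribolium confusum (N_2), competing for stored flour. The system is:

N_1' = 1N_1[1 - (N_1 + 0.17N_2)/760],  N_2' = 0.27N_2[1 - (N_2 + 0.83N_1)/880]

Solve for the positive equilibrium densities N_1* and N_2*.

N_1* ≈ 711, N_2* ≈ 290

Setting both brackets to zero gives the nullclines N_1 + 0.17N_2 = 760 and 0.83N_1 + N_2 = 880.
Substituting N_2 = 880 - 0.83N_1 into the first: N_1(1 - 0.17·0.83) = 760 - 0.17·880.
So N_1* = 610/0.859 = 711, and then N_2* = 880 - 0.83·711 = 290.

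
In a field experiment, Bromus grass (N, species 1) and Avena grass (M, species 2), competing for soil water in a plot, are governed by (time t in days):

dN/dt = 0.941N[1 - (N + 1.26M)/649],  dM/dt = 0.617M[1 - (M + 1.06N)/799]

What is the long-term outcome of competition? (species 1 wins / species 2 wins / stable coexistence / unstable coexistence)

species 2 excludes species 1

Compare the nullcline intercepts: K1/α12 = 649/1.26 = 515 < K2 = 799; K2/α21 = 799/1.06 = 754 > K1 = 649.
Since the inequalities point opposite ways, species 2 can invade but species 1 cannot.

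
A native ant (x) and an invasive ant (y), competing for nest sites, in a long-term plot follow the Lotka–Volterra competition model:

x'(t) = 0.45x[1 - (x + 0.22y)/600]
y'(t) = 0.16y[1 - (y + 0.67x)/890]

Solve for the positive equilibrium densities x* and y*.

Setting both brackets to zero gives the nullclines x + 0.22y = 600 and 0.67x + y = 890.
Substituting y = 890 - 0.67x into the first: x(1 - 0.22·0.67) = 600 - 0.22·890.
So x* = 404/0.853 = 474, and then y* = 890 - 0.67·474 = 572.

x* ≈ 474, y* ≈ 572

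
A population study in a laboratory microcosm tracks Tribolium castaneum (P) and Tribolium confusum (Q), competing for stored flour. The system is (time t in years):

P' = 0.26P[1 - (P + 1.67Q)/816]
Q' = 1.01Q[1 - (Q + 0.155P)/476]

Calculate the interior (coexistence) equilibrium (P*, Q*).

Setting both brackets to zero gives the nullclines P + 1.67Q = 816 and 0.155P + Q = 476.
Substituting Q = 476 - 0.155P into the first: P(1 - 1.67·0.155) = 816 - 1.67·476.
So P* = 21.1/0.741 = 28.4, and then Q* = 476 - 0.155·28.4 = 472.

P* ≈ 28.4, Q* ≈ 472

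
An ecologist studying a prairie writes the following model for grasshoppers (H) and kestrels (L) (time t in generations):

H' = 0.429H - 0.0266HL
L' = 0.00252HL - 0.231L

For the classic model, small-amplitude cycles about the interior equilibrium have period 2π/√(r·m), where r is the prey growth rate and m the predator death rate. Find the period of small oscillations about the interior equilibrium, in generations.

T ≈ 20 generations

Here r = 0.429 and m = 0.231, so r·m = 0.0991.
ω = √0.0991 = 0.315 per generation, hence T = 2π/ω ≈ 20 generations.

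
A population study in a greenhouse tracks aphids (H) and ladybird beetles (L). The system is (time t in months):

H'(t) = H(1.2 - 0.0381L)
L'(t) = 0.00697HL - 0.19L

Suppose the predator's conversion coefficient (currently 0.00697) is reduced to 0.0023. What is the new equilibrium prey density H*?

H* ≈ 82.6

At the interior fixed point, setting dL/dt = 0 with L > 0 fixes H* = (predator death rate)/(HL coefficient) — independent of the other coefficients.
With the change, H* = 0.19/0.0023 = 82.6; it rises from 27.3.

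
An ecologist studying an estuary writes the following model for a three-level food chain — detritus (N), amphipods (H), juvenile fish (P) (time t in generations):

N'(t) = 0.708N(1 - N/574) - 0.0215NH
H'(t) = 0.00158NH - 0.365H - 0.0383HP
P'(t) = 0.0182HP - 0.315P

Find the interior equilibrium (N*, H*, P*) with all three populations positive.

N* ≈ 272, H* ≈ 17.3, P* ≈ 1.7

From dP/dt = 0: 0.0182H* = 0.315, so H* = 17.3.
From dN/dt = 0: 0.708(1 - N*/574) = 0.0215·17.3, giving N* = 574·(1 - 0.526) = 272.
From dH/dt = 0: 0.00158·272 - 0.365 = 0.0383P*, so P* = 0.0653/0.0383 = 1.7.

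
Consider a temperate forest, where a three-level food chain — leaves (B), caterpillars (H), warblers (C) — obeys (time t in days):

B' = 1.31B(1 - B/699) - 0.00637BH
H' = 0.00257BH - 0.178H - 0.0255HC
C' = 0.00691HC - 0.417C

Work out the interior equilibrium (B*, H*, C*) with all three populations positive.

From dC/dt = 0: 0.00691H* = 0.417, so H* = 60.3.
From dB/dt = 0: 1.31(1 - B*/699) = 0.00637·60.3, giving B* = 699·(1 - 0.293) = 494.
From dH/dt = 0: 0.00257·494 - 0.178 = 0.0255C*, so C* = 1.09/0.0255 = 42.8.

B* ≈ 494, H* ≈ 60.3, C* ≈ 42.8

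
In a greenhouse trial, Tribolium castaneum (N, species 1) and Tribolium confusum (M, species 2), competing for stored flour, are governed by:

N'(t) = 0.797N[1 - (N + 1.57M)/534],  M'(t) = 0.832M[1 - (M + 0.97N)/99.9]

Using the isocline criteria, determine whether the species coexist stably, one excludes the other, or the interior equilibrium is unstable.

Compare the nullcline intercepts: K1/α12 = 534/1.57 = 340 > K2 = 99.9; K2/α21 = 99.9/0.97 = 103 < K1 = 534.
Since the inequalities point opposite ways, species 1 can invade but species 2 cannot.

species 1 excludes species 2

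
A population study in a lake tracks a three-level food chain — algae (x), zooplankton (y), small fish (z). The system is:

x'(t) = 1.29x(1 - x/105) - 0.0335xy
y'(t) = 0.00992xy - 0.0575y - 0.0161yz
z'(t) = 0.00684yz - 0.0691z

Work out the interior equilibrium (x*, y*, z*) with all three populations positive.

From dz/dt = 0: 0.00684y* = 0.0691, so y* = 10.1.
From dx/dt = 0: 1.29(1 - x*/105) = 0.0335·10.1, giving x* = 105·(1 - 0.262) = 77.5.
From dy/dt = 0: 0.00992·77.5 - 0.0575 = 0.0161z*, so z* = 0.711/0.0161 = 44.2.

x* ≈ 77.5, y* ≈ 10.1, z* ≈ 44.2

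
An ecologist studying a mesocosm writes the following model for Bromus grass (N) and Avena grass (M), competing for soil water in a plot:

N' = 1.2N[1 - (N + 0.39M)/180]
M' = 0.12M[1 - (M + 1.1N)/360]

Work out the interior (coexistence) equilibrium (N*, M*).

Setting both brackets to zero gives the nullclines N + 0.39M = 180 and 1.1N + M = 360.
Substituting M = 360 - 1.1N into the first: N(1 - 0.39·1.1) = 180 - 0.39·360.
So N* = 39.6/0.571 = 69.4, and then M* = 360 - 1.1·69.4 = 284.

N* ≈ 69.4, M* ≈ 284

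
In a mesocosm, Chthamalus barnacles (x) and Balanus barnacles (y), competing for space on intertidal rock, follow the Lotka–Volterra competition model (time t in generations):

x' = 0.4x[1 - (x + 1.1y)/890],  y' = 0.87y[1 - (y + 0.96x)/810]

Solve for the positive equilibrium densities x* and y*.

Setting both brackets to zero gives the nullclines x + 1.1y = 890 and 0.96x + y = 810.
Substituting y = 810 - 0.96x into the first: x(1 - 1.1·0.96) = 890 - 1.1·810.
So x* = -1/-0.056 = 17.9, and then y* = 810 - 0.96·17.9 = 793.

x* ≈ 17.9, y* ≈ 793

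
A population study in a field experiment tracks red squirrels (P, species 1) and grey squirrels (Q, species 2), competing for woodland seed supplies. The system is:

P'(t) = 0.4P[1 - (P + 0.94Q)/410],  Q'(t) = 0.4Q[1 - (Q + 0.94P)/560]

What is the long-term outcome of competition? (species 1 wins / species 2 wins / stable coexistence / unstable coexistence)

Compare the nullcline intercepts: K1/α12 = 410/0.94 = 436 < K2 = 560; K2/α21 = 560/0.94 = 596 > K1 = 410.
Since the inequalities point opposite ways, species 2 can invade but species 1 cannot.

species 2 excludes species 1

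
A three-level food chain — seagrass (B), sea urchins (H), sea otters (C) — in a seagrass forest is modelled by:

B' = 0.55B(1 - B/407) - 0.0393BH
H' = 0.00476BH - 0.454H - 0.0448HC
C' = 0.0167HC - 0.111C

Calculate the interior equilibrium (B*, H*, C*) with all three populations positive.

From dC/dt = 0: 0.0167H* = 0.111, so H* = 6.65.
From dB/dt = 0: 0.55(1 - B*/407) = 0.0393·6.65, giving B* = 407·(1 - 0.475) = 214.
From dH/dt = 0: 0.00476·214 - 0.454 = 0.0448C*, so C* = 0.563/0.0448 = 12.6.

B* ≈ 214, H* ≈ 6.65, C* ≈ 12.6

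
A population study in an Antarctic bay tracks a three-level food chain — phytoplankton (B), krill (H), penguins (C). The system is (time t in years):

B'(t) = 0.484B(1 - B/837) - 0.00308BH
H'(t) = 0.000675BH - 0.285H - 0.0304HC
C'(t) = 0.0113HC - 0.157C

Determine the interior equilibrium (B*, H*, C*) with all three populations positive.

B* ≈ 763, H* ≈ 13.9, C* ≈ 7.57

From dC/dt = 0: 0.0113H* = 0.157, so H* = 13.9.
From dB/dt = 0: 0.484(1 - B*/837) = 0.00308·13.9, giving B* = 837·(1 - 0.0884) = 763.
From dH/dt = 0: 0.000675·763 - 0.285 = 0.0304C*, so C* = 0.23/0.0304 = 7.57.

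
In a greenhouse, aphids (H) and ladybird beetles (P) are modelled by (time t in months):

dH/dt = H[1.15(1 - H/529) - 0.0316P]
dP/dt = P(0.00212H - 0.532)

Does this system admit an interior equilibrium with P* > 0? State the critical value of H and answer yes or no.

Threshold H = 251; K > 251, so yes, the predator persists.

The predator equation gives dP/dt > 0 only when H > 0.532/0.00212 = 251.
Without the predator, H → K = 529. Since 529 > 251, the predator can invade and persist.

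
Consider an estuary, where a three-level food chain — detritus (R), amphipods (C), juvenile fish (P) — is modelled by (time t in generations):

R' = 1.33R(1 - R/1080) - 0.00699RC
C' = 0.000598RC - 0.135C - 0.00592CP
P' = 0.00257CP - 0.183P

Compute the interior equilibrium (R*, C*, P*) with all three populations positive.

R* ≈ 676, C* ≈ 71.2, P* ≈ 45.5

From dP/dt = 0: 0.00257C* = 0.183, so C* = 71.2.
From dR/dt = 0: 1.33(1 - R*/1080) = 0.00699·71.2, giving R* = 1080·(1 - 0.374) = 676.
From dC/dt = 0: 0.000598·676 - 0.135 = 0.00592P*, so P* = 0.269/0.00592 = 45.5.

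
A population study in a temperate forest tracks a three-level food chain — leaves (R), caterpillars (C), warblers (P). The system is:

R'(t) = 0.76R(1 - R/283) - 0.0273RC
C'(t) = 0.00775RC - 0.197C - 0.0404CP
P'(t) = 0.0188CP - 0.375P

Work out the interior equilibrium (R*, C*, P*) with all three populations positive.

R* ≈ 80.2, C* ≈ 19.9, P* ≈ 10.5

From dP/dt = 0: 0.0188C* = 0.375, so C* = 19.9.
From dR/dt = 0: 0.76(1 - R*/283) = 0.0273·19.9, giving R* = 283·(1 - 0.717) = 80.2.
From dC/dt = 0: 0.00775·80.2 - 0.197 = 0.0404P*, so P* = 0.425/0.0404 = 10.5.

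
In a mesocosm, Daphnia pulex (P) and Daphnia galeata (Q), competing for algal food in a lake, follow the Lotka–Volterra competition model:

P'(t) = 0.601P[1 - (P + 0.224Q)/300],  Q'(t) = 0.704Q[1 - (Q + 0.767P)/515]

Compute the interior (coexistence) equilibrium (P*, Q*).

Setting both brackets to zero gives the nullclines P + 0.224Q = 300 and 0.767P + Q = 515.
Substituting Q = 515 - 0.767P into the first: P(1 - 0.224·0.767) = 300 - 0.224·515.
So P* = 185/0.828 = 223, and then Q* = 515 - 0.767·223 = 344.

P* ≈ 223, Q* ≈ 344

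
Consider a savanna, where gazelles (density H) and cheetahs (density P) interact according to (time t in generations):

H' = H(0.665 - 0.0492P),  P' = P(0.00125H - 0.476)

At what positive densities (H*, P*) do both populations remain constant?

H* ≈ 381, P* ≈ 13.5

Set dP/dt = 0 with P > 0: 0.00125H - 0.476 = 0, so H* = 0.476/0.00125 = 381.
Set dH/dt = 0 with H > 0: 0.665 - 0.0492P = 0, so P* = 0.665/0.0492 = 13.5.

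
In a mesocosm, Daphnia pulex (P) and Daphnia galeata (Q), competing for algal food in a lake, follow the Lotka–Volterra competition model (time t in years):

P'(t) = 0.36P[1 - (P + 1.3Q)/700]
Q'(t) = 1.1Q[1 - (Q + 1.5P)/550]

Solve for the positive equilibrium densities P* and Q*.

P* ≈ 15.8, Q* ≈ 526

Setting both brackets to zero gives the nullclines P + 1.3Q = 700 and 1.5P + Q = 550.
Substituting Q = 550 - 1.5P into the first: P(1 - 1.3·1.5) = 700 - 1.3·550.
So P* = -15/-0.95 = 15.8, and then Q* = 550 - 1.5·15.8 = 526.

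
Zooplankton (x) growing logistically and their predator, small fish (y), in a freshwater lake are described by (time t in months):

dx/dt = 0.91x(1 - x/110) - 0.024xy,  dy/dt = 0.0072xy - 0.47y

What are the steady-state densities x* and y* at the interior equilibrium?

From dy/dt = 0 with y > 0: 0.0072x* = 0.47, so x* = 65.3.
Substitute into dx/dt = 0: 0.91(1 - 65.3/110) = 0.024y*.
The bracket is 0.407, giving y* = 0.37/0.024 = 15.4.

x* ≈ 65.3, y* ≈ 15.4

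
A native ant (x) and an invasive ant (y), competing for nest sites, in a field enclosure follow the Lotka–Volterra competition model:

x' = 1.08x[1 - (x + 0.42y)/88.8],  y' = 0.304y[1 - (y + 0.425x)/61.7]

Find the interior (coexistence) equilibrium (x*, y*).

x* ≈ 76.6, y* ≈ 29.2

Setting both brackets to zero gives the nullclines x + 0.42y = 88.8 and 0.425x + y = 61.7.
Substituting y = 61.7 - 0.425x into the first: x(1 - 0.42·0.425) = 88.8 - 0.42·61.7.
So x* = 62.9/0.822 = 76.6, and then y* = 61.7 - 0.425·76.6 = 29.2.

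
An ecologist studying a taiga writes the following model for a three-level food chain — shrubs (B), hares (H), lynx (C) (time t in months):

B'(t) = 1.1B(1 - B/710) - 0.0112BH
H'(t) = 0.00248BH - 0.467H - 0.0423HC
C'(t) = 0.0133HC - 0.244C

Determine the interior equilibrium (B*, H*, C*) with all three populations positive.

From dC/dt = 0: 0.0133H* = 0.244, so H* = 18.3.
From dB/dt = 0: 1.1(1 - B*/710) = 0.0112·18.3, giving B* = 710·(1 - 0.187) = 577.
From dH/dt = 0: 0.00248·577 - 0.467 = 0.0423C*, so C* = 0.965/0.0423 = 22.8.

B* ≈ 577, H* ≈ 18.3, C* ≈ 22.8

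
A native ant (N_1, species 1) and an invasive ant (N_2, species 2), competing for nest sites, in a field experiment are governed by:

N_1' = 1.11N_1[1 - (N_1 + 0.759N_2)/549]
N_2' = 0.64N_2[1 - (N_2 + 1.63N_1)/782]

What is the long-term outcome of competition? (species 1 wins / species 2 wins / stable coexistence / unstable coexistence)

Compare the nullcline intercepts: K1/α12 = 549/0.759 = 723 < K2 = 782; K2/α21 = 782/1.63 = 480 < K1 = 549.
Since both are reversed, neither can invade when rare; the interior point is a saddle.

unstable coexistence (outcome depends on initial conditions)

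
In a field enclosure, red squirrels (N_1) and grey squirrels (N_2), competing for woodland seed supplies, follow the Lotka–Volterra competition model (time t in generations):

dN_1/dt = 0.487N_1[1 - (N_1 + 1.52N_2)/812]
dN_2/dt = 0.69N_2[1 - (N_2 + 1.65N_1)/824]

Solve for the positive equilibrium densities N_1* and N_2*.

Setting both brackets to zero gives the nullclines N_1 + 1.52N_2 = 812 and 1.65N_1 + N_2 = 824.
Substituting N_2 = 824 - 1.65N_1 into the first: N_1(1 - 1.52·1.65) = 812 - 1.52·824.
So N_1* = -440/-1.51 = 292, and then N_2* = 824 - 1.65·292 = 342.

N_1* ≈ 292, N_2* ≈ 342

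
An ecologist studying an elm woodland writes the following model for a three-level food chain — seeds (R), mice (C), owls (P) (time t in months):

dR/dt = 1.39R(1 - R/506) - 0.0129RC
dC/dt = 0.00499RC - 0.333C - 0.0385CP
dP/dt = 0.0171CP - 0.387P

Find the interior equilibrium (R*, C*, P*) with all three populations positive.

R* ≈ 400, C* ≈ 22.6, P* ≈ 43.2

From dP/dt = 0: 0.0171C* = 0.387, so C* = 22.6.
From dR/dt = 0: 1.39(1 - R*/506) = 0.0129·22.6, giving R* = 506·(1 - 0.21) = 400.
From dC/dt = 0: 0.00499·400 - 0.333 = 0.0385P*, so P* = 1.66/0.0385 = 43.2.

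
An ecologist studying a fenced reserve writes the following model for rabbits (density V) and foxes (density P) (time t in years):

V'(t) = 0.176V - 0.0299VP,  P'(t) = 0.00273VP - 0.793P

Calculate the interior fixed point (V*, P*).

Set dP/dt = 0 with P > 0: 0.00273V - 0.793 = 0, so V* = 0.793/0.00273 = 290.
Set dV/dt = 0 with V > 0: 0.176 - 0.0299P = 0, so P* = 0.176/0.0299 = 5.89.

V* ≈ 290, P* ≈ 5.89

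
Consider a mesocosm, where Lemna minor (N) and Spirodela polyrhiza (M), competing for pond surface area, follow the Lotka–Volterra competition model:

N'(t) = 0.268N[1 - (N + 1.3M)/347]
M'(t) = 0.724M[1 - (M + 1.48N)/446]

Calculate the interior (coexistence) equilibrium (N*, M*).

Setting both brackets to zero gives the nullclines N + 1.3M = 347 and 1.48N + M = 446.
Substituting M = 446 - 1.48N into the first: N(1 - 1.3·1.48) = 347 - 1.3·446.
So N* = -233/-0.924 = 252, and then M* = 446 - 1.48·252 = 73.1.

N* ≈ 252, M* ≈ 73.1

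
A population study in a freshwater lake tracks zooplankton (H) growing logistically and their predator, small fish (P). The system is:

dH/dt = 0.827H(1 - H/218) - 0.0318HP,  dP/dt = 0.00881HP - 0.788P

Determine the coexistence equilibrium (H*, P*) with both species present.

From dP/dt = 0 with P > 0: 0.00881H* = 0.788, so H* = 89.4.
Substitute into dH/dt = 0: 0.827(1 - 89.4/218) = 0.0318P*.
The bracket is 0.59, giving P* = 0.488/0.0318 = 15.3.

H* ≈ 89.4, P* ≈ 15.3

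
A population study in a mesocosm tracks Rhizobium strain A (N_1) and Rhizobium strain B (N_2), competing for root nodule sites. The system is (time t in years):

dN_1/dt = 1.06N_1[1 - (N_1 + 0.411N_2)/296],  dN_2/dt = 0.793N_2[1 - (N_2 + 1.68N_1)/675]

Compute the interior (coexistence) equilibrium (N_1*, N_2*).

N_1* ≈ 60, N_2* ≈ 574

Setting both brackets to zero gives the nullclines N_1 + 0.411N_2 = 296 and 1.68N_1 + N_2 = 675.
Substituting N_2 = 675 - 1.68N_1 into the first: N_1(1 - 0.411·1.68) = 296 - 0.411·675.
So N_1* = 18.6/0.31 = 60, and then N_2* = 675 - 1.68·60 = 574.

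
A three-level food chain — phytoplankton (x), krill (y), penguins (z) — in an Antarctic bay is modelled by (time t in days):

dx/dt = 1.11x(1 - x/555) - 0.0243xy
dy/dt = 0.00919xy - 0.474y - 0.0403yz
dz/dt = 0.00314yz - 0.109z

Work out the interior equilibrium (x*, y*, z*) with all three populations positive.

x* ≈ 133, y* ≈ 34.7, z* ≈ 18.6

From dz/dt = 0: 0.00314y* = 0.109, so y* = 34.7.
From dx/dt = 0: 1.11(1 - x*/555) = 0.0243·34.7, giving x* = 555·(1 - 0.76) = 133.
From dy/dt = 0: 0.00919·133 - 0.474 = 0.0403z*, so z* = 0.75/0.0403 = 18.6.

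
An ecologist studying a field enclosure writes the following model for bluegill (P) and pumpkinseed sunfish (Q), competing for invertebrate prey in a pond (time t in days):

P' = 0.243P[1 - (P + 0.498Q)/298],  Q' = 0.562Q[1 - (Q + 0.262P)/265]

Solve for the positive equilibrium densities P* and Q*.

Setting both brackets to zero gives the nullclines P + 0.498Q = 298 and 0.262P + Q = 265.
Substituting Q = 265 - 0.262P into the first: P(1 - 0.498·0.262) = 298 - 0.498·265.
So P* = 166/0.87 = 191, and then Q* = 265 - 0.262·191 = 215.

P* ≈ 191, Q* ≈ 215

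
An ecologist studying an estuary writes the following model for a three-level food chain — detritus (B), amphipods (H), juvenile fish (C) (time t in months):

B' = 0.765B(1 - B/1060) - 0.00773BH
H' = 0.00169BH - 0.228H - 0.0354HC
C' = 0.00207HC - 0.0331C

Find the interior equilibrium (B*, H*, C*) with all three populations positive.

B* ≈ 889, H* ≈ 16, C* ≈ 36

From dC/dt = 0: 0.00207H* = 0.0331, so H* = 16.
From dB/dt = 0: 0.765(1 - B*/1060) = 0.00773·16, giving B* = 1060·(1 - 0.162) = 889.
From dH/dt = 0: 0.00169·889 - 0.228 = 0.0354C*, so C* = 1.27/0.0354 = 36.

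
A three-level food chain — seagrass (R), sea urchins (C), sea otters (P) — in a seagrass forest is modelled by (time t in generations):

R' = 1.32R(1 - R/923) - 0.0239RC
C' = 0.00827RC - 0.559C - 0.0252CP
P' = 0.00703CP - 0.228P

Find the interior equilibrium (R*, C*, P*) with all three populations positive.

From dP/dt = 0: 0.00703C* = 0.228, so C* = 32.4.
From dR/dt = 0: 1.32(1 - R*/923) = 0.0239·32.4, giving R* = 923·(1 - 0.587) = 381.
From dC/dt = 0: 0.00827·381 - 0.559 = 0.0252P*, so P* = 2.59/0.0252 = 103.

R* ≈ 381, C* ≈ 32.4, P* ≈ 103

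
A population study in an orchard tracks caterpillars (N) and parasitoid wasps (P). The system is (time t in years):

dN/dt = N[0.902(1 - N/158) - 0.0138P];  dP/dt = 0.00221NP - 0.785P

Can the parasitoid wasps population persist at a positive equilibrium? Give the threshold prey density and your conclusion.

The predator equation gives dP/dt > 0 only when N > 0.785/0.00221 = 355.
Without the predator, N → K = 158. Since 158 < 355, the predator cannot invade.

Threshold N = 355; K < 355, so no, the predator goes extinct.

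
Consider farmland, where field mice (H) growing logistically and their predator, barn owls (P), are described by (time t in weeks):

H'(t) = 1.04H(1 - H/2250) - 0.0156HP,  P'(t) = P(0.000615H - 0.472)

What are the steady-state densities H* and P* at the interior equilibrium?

H* ≈ 767, P* ≈ 43.9

From dP/dt = 0 with P > 0: 0.000615H* = 0.472, so H* = 767.
Substitute into dH/dt = 0: 1.04(1 - 767/2250) = 0.0156P*.
The bracket is 0.659, giving P* = 0.685/0.0156 = 43.9.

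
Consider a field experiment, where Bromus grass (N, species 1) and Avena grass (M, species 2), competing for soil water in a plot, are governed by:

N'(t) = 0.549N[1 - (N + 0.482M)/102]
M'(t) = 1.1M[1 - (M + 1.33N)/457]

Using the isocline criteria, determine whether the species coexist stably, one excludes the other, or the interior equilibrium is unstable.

Compare the nullcline intercepts: K1/α12 = 102/0.482 = 212 < K2 = 457; K2/α21 = 457/1.33 = 344 > K1 = 102.
Since the inequalities point opposite ways, species 2 can invade but species 1 cannot.

species 2 excludes species 1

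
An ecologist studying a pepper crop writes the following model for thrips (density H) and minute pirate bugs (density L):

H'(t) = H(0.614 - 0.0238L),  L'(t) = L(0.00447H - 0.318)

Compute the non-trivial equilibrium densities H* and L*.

Set dL/dt = 0 with L > 0: 0.00447H - 0.318 = 0, so H* = 0.318/0.00447 = 71.1.
Set dH/dt = 0 with H > 0: 0.614 - 0.0238L = 0, so L* = 0.614/0.0238 = 25.8.

H* ≈ 71.1, L* ≈ 25.8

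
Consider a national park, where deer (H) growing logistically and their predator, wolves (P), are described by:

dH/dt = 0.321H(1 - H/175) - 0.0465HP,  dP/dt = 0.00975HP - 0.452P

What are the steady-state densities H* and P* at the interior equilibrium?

From dP/dt = 0 with P > 0: 0.00975H* = 0.452, so H* = 46.4.
Substitute into dH/dt = 0: 0.321(1 - 46.4/175) = 0.0465P*.
The bracket is 0.735, giving P* = 0.236/0.0465 = 5.07.

H* ≈ 46.4, P* ≈ 5.07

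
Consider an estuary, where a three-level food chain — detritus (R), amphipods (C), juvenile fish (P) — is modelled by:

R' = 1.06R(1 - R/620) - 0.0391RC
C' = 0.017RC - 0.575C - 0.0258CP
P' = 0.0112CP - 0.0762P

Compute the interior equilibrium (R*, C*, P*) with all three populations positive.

R* ≈ 464, C* ≈ 6.8, P* ≈ 284

From dP/dt = 0: 0.0112C* = 0.0762, so C* = 6.8.
From dR/dt = 0: 1.06(1 - R*/620) = 0.0391·6.8, giving R* = 620·(1 - 0.251) = 464.
From dC/dt = 0: 0.017·464 - 0.575 = 0.0258P*, so P* = 7.32/0.0258 = 284.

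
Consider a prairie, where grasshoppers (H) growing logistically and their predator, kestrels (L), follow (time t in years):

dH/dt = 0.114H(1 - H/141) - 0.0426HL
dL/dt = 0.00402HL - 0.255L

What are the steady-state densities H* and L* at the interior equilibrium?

H* ≈ 63.4, L* ≈ 1.47

From dL/dt = 0 with L > 0: 0.00402H* = 0.255, so H* = 63.4.
Substitute into dH/dt = 0: 0.114(1 - 63.4/141) = 0.0426L*.
The bracket is 0.55, giving L* = 0.0627/0.0426 = 1.47.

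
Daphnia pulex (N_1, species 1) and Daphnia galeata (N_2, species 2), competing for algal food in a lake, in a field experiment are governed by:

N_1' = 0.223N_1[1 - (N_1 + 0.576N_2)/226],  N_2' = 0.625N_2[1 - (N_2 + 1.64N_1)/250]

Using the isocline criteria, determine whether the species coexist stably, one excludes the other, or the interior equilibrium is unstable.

Compare the nullcline intercepts: K1/α12 = 226/0.576 = 392 > K2 = 250; K2/α21 = 250/1.64 = 152 < K1 = 226.
Since the inequalities point opposite ways, species 1 can invade but species 2 cannot.

species 1 excludes species 2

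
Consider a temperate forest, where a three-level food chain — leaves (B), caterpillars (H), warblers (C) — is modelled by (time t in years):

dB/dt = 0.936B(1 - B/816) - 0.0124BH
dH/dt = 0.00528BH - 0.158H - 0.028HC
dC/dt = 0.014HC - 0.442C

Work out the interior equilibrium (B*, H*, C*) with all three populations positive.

From dC/dt = 0: 0.014H* = 0.442, so H* = 31.6.
From dB/dt = 0: 0.936(1 - B*/816) = 0.0124·31.6, giving B* = 816·(1 - 0.418) = 475.
From dH/dt = 0: 0.00528·475 - 0.158 = 0.028C*, so C* = 2.35/0.028 = 83.9.

B* ≈ 475, H* ≈ 31.6, C* ≈ 83.9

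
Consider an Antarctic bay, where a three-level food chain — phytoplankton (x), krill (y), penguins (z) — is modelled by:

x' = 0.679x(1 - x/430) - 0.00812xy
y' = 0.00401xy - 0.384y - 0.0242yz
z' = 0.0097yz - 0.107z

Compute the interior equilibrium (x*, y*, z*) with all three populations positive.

From dz/dt = 0: 0.0097y* = 0.107, so y* = 11.
From dx/dt = 0: 0.679(1 - x*/430) = 0.00812·11, giving x* = 430·(1 - 0.132) = 373.
From dy/dt = 0: 0.00401·373 - 0.384 = 0.0242z*, so z* = 1.11/0.0242 = 46.

x* ≈ 373, y* ≈ 11, z* ≈ 46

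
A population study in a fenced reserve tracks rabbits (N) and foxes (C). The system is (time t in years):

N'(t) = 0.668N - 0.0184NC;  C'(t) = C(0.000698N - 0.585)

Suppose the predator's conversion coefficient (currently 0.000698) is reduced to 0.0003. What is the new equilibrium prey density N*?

N* ≈ 1950

At the interior fixed point, setting dC/dt = 0 with C > 0 fixes N* = (predator death rate)/(NC coefficient) — independent of the other coefficients.
With the change, N* = 0.585/0.0003 = 1950; it rises from 838.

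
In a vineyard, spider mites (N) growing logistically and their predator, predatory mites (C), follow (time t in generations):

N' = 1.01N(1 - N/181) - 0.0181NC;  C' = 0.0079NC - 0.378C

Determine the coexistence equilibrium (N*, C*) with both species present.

From dC/dt = 0 with C > 0: 0.0079N* = 0.378, so N* = 47.8.
Substitute into dN/dt = 0: 1.01(1 - 47.8/181) = 0.0181C*.
The bracket is 0.736, giving C* = 0.743/0.0181 = 41.

N* ≈ 47.8, C* ≈ 41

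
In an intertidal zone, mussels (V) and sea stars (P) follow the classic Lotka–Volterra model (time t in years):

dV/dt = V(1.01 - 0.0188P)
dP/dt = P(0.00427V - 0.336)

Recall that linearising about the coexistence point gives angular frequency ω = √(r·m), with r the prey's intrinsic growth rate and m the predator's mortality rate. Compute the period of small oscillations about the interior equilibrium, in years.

T ≈ 10.8 years

Here r = 1.01 and m = 0.336, so r·m = 0.339.
ω = √0.339 = 0.583 per year, hence T = 2π/ω ≈ 10.8 years.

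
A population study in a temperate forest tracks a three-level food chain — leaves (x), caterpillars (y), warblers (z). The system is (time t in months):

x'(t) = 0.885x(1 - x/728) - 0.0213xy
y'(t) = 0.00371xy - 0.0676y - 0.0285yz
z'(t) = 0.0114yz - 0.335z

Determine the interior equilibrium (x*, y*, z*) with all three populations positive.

x* ≈ 213, y* ≈ 29.4, z* ≈ 25.4

From dz/dt = 0: 0.0114y* = 0.335, so y* = 29.4.
From dx/dt = 0: 0.885(1 - x*/728) = 0.0213·29.4, giving x* = 728·(1 - 0.707) = 213.
From dy/dt = 0: 0.00371·213 - 0.0676 = 0.0285z*, so z* = 0.723/0.0285 = 25.4.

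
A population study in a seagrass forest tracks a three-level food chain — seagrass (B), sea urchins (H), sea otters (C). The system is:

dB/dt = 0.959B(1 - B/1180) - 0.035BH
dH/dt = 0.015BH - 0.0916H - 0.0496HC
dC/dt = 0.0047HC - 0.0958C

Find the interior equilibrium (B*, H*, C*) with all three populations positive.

From dC/dt = 0: 0.0047H* = 0.0958, so H* = 20.4.
From dB/dt = 0: 0.959(1 - B*/1180) = 0.035·20.4, giving B* = 1180·(1 - 0.744) = 302.
From dH/dt = 0: 0.015·302 - 0.0916 = 0.0496C*, so C* = 4.44/0.0496 = 89.5.

B* ≈ 302, H* ≈ 20.4, C* ≈ 89.5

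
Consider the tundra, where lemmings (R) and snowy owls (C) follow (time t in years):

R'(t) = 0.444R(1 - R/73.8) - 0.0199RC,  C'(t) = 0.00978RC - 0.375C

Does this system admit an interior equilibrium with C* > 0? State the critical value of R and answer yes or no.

The predator equation gives dC/dt > 0 only when R > 0.375/0.00978 = 38.3.
Without the predator, R → K = 73.8. Since 73.8 > 38.3, the predator can invade and persist.

Threshold R = 38.3; K > 38.3, so yes, the predator persists.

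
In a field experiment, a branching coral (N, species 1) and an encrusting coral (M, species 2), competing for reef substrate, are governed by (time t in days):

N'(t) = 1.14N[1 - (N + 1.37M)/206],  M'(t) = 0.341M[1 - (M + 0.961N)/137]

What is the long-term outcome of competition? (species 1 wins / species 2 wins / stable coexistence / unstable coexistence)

species 1 excludes species 2

Compare the nullcline intercepts: K1/α12 = 206/1.37 = 150 > K2 = 137; K2/α21 = 137/0.961 = 143 < K1 = 206.
Since the inequalities point opposite ways, species 1 can invade but species 2 cannot.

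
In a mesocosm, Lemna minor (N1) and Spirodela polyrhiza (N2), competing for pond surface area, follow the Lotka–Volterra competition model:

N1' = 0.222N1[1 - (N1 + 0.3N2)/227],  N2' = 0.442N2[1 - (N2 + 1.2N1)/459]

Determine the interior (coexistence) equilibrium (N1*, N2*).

N1* ≈ 140, N2* ≈ 292

Setting both brackets to zero gives the nullclines N1 + 0.3N2 = 227 and 1.2N1 + N2 = 459.
Substituting N2 = 459 - 1.2N1 into the first: N1(1 - 0.3·1.2) = 227 - 0.3·459.
So N1* = 89.3/0.64 = 140, and then N2* = 459 - 1.2·140 = 292.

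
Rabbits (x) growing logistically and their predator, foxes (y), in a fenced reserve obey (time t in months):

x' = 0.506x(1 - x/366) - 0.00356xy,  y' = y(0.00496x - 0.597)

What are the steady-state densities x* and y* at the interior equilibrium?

x* ≈ 120, y* ≈ 95.4

From dy/dt = 0 with y > 0: 0.00496x* = 0.597, so x* = 120.
Substitute into dx/dt = 0: 0.506(1 - 120/366) = 0.00356y*.
The bracket is 0.671, giving y* = 0.34/0.00356 = 95.4.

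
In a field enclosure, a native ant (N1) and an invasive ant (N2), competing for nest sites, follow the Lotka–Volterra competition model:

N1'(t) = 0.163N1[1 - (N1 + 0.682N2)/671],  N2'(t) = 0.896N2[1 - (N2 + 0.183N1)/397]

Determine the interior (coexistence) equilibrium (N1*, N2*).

N1* ≈ 457, N2* ≈ 313

Setting both brackets to zero gives the nullclines N1 + 0.682N2 = 671 and 0.183N1 + N2 = 397.
Substituting N2 = 397 - 0.183N1 into the first: N1(1 - 0.682·0.183) = 671 - 0.682·397.
So N1* = 400/0.875 = 457, and then N2* = 397 - 0.183·457 = 313.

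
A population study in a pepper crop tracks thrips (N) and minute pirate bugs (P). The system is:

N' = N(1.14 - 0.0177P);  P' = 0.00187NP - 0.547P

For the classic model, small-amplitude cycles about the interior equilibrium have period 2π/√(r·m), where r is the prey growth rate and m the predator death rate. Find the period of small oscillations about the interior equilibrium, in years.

Here r = 1.14 and m = 0.547, so r·m = 0.624.
ω = √0.624 = 0.79 per year, hence T = 2π/ω ≈ 7.96 years.

T ≈ 7.96 years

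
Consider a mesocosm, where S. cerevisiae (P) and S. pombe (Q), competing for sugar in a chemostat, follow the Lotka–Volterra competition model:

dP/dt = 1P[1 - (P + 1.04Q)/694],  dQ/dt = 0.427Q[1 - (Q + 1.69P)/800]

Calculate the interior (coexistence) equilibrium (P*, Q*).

Setting both brackets to zero gives the nullclines P + 1.04Q = 694 and 1.69P + Q = 800.
Substituting Q = 800 - 1.69P into the first: P(1 - 1.04·1.69) = 694 - 1.04·800.
So P* = -138/-0.758 = 182, and then Q* = 800 - 1.69·182 = 492.

P* ≈ 182, Q* ≈ 492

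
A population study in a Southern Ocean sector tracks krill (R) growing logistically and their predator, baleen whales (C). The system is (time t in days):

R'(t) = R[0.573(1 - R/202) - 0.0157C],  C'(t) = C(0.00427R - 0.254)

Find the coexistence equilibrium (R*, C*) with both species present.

From dC/dt = 0 with C > 0: 0.00427R* = 0.254, so R* = 59.5.
Substitute into dR/dt = 0: 0.573(1 - 59.5/202) = 0.0157C*.
The bracket is 0.706, giving C* = 0.404/0.0157 = 25.7.

R* ≈ 59.5, C* ≈ 25.7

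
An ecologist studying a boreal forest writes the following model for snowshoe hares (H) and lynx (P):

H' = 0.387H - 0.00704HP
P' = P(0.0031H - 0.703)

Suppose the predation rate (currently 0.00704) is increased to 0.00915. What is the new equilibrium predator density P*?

At the interior fixed point, setting dH/dt = 0 with H > 0 fixes P* = (prey growth rate)/(HP coefficient) — independent of the other coefficients.
With the change, P* = 0.387/0.00915 = 42.3; it falls from 55.

P* ≈ 42.3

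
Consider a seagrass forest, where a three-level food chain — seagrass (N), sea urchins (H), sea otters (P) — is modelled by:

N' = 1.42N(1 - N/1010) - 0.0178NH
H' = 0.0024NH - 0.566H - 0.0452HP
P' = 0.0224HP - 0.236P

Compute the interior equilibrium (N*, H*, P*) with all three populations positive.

N* ≈ 877, H* ≈ 10.5, P* ≈ 34

From dP/dt = 0: 0.0224H* = 0.236, so H* = 10.5.
From dN/dt = 0: 1.42(1 - N*/1010) = 0.0178·10.5, giving N* = 1010·(1 - 0.132) = 877.
From dH/dt = 0: 0.0024·877 - 0.566 = 0.0452P*, so P* = 1.54/0.0452 = 34.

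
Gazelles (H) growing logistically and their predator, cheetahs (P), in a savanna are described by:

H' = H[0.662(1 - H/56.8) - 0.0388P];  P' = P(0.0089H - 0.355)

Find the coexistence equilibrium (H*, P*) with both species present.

From dP/dt = 0 with P > 0: 0.0089H* = 0.355, so H* = 39.9.
Substitute into dH/dt = 0: 0.662(1 - 39.9/56.8) = 0.0388P*.
The bracket is 0.298, giving P* = 0.197/0.0388 = 5.08.

H* ≈ 39.9, P* ≈ 5.08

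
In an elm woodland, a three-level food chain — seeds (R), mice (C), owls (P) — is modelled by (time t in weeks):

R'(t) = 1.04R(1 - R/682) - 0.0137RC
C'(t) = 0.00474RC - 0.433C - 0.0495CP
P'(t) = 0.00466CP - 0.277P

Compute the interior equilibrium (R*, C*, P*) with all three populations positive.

R* ≈ 148, C* ≈ 59.4, P* ≈ 5.42

From dP/dt = 0: 0.00466C* = 0.277, so C* = 59.4.
From dR/dt = 0: 1.04(1 - R*/682) = 0.0137·59.4, giving R* = 682·(1 - 0.783) = 148.
From dC/dt = 0: 0.00474·148 - 0.433 = 0.0495P*, so P* = 0.268/0.0495 = 5.42.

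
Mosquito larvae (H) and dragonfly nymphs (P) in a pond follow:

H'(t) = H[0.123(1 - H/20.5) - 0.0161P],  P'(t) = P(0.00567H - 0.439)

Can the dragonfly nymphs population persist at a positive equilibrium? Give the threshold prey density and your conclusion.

The predator equation gives dP/dt > 0 only when H > 0.439/0.00567 = 77.4.
Without the predator, H → K = 20.5. Since 20.5 < 77.4, the predator cannot invade.

Threshold H = 77.4; K < 77.4, so no, the predator goes extinct.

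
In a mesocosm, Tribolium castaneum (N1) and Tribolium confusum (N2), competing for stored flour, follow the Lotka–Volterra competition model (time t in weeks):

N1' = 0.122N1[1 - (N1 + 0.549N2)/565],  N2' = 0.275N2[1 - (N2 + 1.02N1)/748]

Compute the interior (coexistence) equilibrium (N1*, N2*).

Setting both brackets to zero gives the nullclines N1 + 0.549N2 = 565 and 1.02N1 + N2 = 748.
Substituting N2 = 748 - 1.02N1 into the first: N1(1 - 0.549·1.02) = 565 - 0.549·748.
So N1* = 154/0.44 = 351, and then N2* = 748 - 1.02·351 = 390.

N1* ≈ 351, N2* ≈ 390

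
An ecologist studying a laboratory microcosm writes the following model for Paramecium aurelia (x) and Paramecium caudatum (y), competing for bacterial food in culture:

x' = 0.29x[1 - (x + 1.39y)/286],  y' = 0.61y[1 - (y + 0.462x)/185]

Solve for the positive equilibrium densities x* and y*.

x* ≈ 80.6, y* ≈ 148

Setting both brackets to zero gives the nullclines x + 1.39y = 286 and 0.462x + y = 185.
Substituting y = 185 - 0.462x into the first: x(1 - 1.39·0.462) = 286 - 1.39·185.
So x* = 28.9/0.358 = 80.6, and then y* = 185 - 0.462·80.6 = 148.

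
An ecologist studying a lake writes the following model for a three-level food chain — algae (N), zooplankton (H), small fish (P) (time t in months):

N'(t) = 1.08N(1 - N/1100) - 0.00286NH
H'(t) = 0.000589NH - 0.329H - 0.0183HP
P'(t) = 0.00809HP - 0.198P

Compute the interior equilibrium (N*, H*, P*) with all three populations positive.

N* ≈ 1030, H* ≈ 24.5, P* ≈ 15.1

From dP/dt = 0: 0.00809H* = 0.198, so H* = 24.5.
From dN/dt = 0: 1.08(1 - N*/1100) = 0.00286·24.5, giving N* = 1100·(1 - 0.0648) = 1030.
From dH/dt = 0: 0.000589·1030 - 0.329 = 0.0183P*, so P* = 0.277/0.0183 = 15.1.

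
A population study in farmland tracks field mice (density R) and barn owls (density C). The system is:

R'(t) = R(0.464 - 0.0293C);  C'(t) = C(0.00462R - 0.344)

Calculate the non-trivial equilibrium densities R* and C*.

R* ≈ 74.5, C* ≈ 15.8

Set dC/dt = 0 with C > 0: 0.00462R - 0.344 = 0, so R* = 0.344/0.00462 = 74.5.
Set dR/dt = 0 with R > 0: 0.464 - 0.0293C = 0, so C* = 0.464/0.0293 = 15.8.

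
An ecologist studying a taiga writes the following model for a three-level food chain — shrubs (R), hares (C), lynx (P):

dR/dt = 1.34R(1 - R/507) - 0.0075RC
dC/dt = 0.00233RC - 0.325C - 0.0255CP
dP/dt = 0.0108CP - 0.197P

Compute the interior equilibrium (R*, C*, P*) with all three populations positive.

R* ≈ 455, C* ≈ 18.2, P* ≈ 28.9

From dP/dt = 0: 0.0108C* = 0.197, so C* = 18.2.
From dR/dt = 0: 1.34(1 - R*/507) = 0.0075·18.2, giving R* = 507·(1 - 0.102) = 455.
From dC/dt = 0: 0.00233·455 - 0.325 = 0.0255P*, so P* = 0.736/0.0255 = 28.9.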